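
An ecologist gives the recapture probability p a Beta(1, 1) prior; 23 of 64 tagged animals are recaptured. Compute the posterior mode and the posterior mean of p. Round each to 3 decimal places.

MAP = 0.359, posterior mean = 0.364

Posterior: Beta(1+23, 1+41) = Beta(24, 42).
Mode = (24−1)/(24+42−2) = 23/64 = 0.359.
With a flat prior the MAP equals the MLE, 23/64.
Mean = 24/(24+42) = 24/66 = 0.364.
The mean is pulled above the mode by the posterior's right skew.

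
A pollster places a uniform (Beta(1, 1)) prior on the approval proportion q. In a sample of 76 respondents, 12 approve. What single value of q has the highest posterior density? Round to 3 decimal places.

Posterior: Beta(1+12, 1+64) = Beta(13, 65).
Mode = (13−1)/(13+65−2) = 12/76 = 0.158.
With a flat prior the MAP equals the MLE, 12/76.
Mean = 13/(13+65) = 13/78 = 0.167.
This is the posterior mode — the MAP estimate.

0.158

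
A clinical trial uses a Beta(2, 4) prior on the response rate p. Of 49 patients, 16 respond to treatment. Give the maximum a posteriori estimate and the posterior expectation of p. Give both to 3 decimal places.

Posterior: Beta(2+16, 4+33) = Beta(18, 37).
Mode = (18−1)/(18+37−2) = 17/53 = 0.321.
Mean = 18/(18+37) = 18/55 = 0.327.
Mean > mode: the posterior has a right tail.

MAP: 0.321. Posterior mean: 0.327.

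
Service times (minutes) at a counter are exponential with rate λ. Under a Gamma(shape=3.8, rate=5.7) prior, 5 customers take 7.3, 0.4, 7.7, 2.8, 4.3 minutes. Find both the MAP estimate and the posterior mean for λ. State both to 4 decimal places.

Σ times = 22.5. Posterior: Gamma(shape = 3.8+5 = 8.8, rate = 5.7+22.5 = 28.2).
Mode = (α−1)/β = 7.8/28.2 = 0.2766.
Mean = α/β = 8.8/28.2 = 0.3121.
Mean > mode: the posterior has a right tail.

MAP estimate = 0.2766, posterior mean = 0.3121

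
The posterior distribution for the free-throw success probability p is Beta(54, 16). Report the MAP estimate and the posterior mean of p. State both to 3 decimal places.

MAP estimate = 0.779, posterior mean = 0.771

Mode = (54−1)/(54+16−2) = 53/68 = 0.779.
Mean = 54/(54+16) = 54/70 = 0.771.
The mean is pulled below the mode by the posterior's left skew.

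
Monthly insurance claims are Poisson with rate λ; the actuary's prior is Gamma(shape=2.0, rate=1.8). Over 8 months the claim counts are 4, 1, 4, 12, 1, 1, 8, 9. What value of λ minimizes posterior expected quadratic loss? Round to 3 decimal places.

4.286

Σ counts = 40. Posterior: Gamma(shape = 2.0+40 = 42.0, rate = 1.8+8 = 9.8).
Mode = (α−1)/β = 41.0/9.8 = 4.184.
Mean = α/β = 42.0/9.8 = 4.286.
Quadratic loss ⇒ the optimal estimator is the posterior mean.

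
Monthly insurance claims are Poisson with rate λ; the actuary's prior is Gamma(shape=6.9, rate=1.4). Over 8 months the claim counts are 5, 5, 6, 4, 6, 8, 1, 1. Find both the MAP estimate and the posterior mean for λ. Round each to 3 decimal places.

Σ counts = 36. Posterior: Gamma(shape = 6.9+36 = 42.9, rate = 1.4+8 = 9.4).
Mode = (α−1)/β = 41.9/9.4 = 4.457.
Mean = α/β = 42.9/9.4 = 4.564.

MAP = 4.457, posterior mean = 4.564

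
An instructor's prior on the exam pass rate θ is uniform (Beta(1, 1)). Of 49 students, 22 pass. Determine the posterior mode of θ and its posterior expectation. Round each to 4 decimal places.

posterior mode = 0.4490, posterior expectation = 0.4510

Posterior: Beta(1+22, 1+27) = Beta(23, 28).
Mode = (23−1)/(23+28−2) = 22/49 = 0.4490.
With a flat prior the MAP equals the MLE, 22/49.
Mean = 23/(23+28) = 23/51 = 0.4510.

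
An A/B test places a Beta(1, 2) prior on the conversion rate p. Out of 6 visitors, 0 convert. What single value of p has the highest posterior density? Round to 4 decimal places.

0.0000

Posterior: Beta(1+0, 2+6) = Beta(1, 8).
Since α = 1 ≤ 1 and β > 1, the Beta density is monotone decreasing on [0,1]; the mode is at 0.
Mean = 1/(1+8) = 0.1111.
This is the posterior mode — the MAP estimate.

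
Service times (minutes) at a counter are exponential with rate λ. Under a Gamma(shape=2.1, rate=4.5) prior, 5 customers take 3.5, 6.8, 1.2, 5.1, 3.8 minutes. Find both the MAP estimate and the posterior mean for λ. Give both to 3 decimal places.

Σ times = 20.4. Posterior: Gamma(shape = 2.1+5 = 7.1, rate = 4.5+20.4 = 24.9).
Mode = (α−1)/β = 6.1/24.9 = 0.245.
Mean = α/β = 7.1/24.9 = 0.285.
The mean is pulled above the mode by the posterior's right skew.

MAP: 0.245. Posterior mean: 0.285.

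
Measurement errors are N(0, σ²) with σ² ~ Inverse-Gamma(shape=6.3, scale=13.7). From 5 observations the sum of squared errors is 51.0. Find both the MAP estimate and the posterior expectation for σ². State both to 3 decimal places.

Posterior: Inverse-Gamma(shape = 6.3+5/2 = 8.8, scale = 13.7+51.0/2 = 39.2).
Mode = β/(α+1) = 39.2/9.8 = 4.000.
Mean = β/(α−1) = 39.2/7.8 = 5.026.

MAP: 4.000. Posterior mean: 5.026.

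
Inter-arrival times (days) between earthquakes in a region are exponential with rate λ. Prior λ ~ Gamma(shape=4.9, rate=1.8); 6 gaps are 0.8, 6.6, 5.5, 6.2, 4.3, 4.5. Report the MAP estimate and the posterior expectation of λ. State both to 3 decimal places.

MAP = 0.333; posterior mean = 0.367

Σ times = 27.9. Posterior: Gamma(shape = 4.9+6 = 10.9, rate = 1.8+27.9 = 29.7).
Mode = (α−1)/β = 9.9/29.7 = 0.333.
Mean = α/β = 10.9/29.7 = 0.367.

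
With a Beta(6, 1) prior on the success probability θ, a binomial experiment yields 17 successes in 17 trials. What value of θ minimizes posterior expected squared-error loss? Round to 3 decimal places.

Posterior: Beta(6+17, 1+0) = Beta(23, 1).
Since β = 1 ≤ 1 and α > 1, the Beta density is monotone increasing on [0,1]; the mode is at 1.
Mean = 23/(23+1) = 0.958.
Squared-error loss ⇒ the optimal estimator is the posterior mean.

0.958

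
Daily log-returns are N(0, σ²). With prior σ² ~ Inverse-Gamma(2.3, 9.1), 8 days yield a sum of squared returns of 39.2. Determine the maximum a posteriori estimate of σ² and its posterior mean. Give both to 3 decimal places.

Posterior: Inverse-Gamma(shape = 2.3+8/2 = 6.3, scale = 9.1+39.2/2 = 28.7).
Mode = β/(α+1) = 28.7/7.3 = 3.932.
Mean = β/(α−1) = 28.7/5.3 = 5.415.

MAP = 3.932, posterior mean = 5.415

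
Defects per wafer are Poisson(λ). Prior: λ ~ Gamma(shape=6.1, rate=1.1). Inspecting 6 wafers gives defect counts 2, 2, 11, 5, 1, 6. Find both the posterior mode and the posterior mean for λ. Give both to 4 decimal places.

MAP = 4.5211; posterior mean = 4.6620

Σ counts = 27. Posterior: Gamma(shape = 6.1+27 = 33.1, rate = 1.1+6 = 7.1).
Mode = (α−1)/β = 32.1/7.1 = 4.5211.
Mean = α/β = 33.1/7.1 = 4.6620.
The mean is pulled above the mode by the posterior's right skew.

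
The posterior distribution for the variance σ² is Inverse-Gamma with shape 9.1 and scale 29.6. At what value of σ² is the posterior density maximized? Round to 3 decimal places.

2.931

Mode = β/(α+1) = 29.6/10.1 = 2.931.
Mean = β/(α−1) = 29.6/8.1 = 3.654.
This is the posterior mode — the MAP estimate.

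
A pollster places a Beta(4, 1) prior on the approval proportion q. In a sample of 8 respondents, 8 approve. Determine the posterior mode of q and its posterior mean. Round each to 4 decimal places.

Posterior: Beta(4+8, 1+0) = Beta(12, 1).
Since β = 1 ≤ 1 and α > 1, the Beta density is monotone increasing on [0,1]; the mode is at 1.
Mean = 12/(12+1) = 0.9231.

q_MAP = 1.0000, E[q|data] = 0.9231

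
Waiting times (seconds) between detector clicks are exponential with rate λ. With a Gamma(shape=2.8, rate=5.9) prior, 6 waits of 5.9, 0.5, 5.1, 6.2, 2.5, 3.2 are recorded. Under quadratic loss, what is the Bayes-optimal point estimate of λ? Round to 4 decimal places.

0.3003

Σ times = 23.4. Posterior: Gamma(shape = 2.8+6 = 8.8, rate = 5.9+23.4 = 29.3).
Mode = (α−1)/β = 7.8/29.3 = 0.2662.
Mean = α/β = 8.8/29.3 = 0.3003.
Quadratic loss ⇒ the optimal estimator is the posterior mean.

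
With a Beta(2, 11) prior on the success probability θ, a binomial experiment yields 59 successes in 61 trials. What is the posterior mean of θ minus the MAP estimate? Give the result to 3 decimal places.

Posterior: Beta(2+59, 11+2) = Beta(61, 13).
Mode = (61−1)/(61+13−2) = 60/72 = 0.833.
Mean = 61/(61+13) = 61/74 = 0.824.
Difference = 0.824 − 0.833 = -0.009.
The mean is pulled below the mode by the posterior's left skew.

-0.009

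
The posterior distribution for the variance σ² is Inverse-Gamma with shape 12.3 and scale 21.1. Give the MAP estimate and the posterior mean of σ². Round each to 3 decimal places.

Mode = β/(α+1) = 21.1/13.3 = 1.586.
Mean = β/(α−1) = 21.1/11.3 = 1.867.

MAP estimate = 1.586, posterior mean = 1.867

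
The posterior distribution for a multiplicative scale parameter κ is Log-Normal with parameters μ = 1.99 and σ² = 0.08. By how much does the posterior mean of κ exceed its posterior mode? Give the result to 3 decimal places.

0.861

Mode = exp(μ − σ²) = exp(1.91) = 6.753.
Mean = exp(μ + σ²/2) = exp(2.030) = 7.614.
Difference = 7.614 − 6.753 = 0.861.
The posterior is right-skewed, so the mean exceeds the mode.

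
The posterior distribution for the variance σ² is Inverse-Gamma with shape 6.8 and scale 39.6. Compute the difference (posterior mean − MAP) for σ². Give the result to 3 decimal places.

1.751

Mode = β/(α+1) = 39.6/7.8 = 5.077.
Mean = β/(α−1) = 39.6/5.8 = 6.828.
Difference = 6.828 − 5.077 = 1.751.
Mean > mode: the posterior has a right tail.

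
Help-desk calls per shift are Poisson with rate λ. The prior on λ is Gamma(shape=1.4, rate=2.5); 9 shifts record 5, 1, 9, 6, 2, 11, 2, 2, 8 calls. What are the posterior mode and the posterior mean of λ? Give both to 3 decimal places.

MAP: 4.035. Posterior mean: 4.122.

Σ counts = 46. Posterior: Gamma(shape = 1.4+46 = 47.4, rate = 2.5+9 = 11.5).
Mode = (α−1)/β = 46.4/11.5 = 4.035.
Mean = α/β = 47.4/11.5 = 4.122.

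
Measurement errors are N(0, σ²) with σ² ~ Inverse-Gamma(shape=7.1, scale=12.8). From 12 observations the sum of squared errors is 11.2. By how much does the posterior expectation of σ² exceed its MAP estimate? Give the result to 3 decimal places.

Posterior: Inverse-Gamma(shape = 7.1+12/2 = 13.1, scale = 12.8+11.2/2 = 18.4).
Mode = β/(α+1) = 18.4/14.1 = 1.305.
Mean = β/(α−1) = 18.4/12.1 = 1.521.
Difference = 1.521 − 1.305 = 0.216.
The posterior is right-skewed, so the mean exceeds the mode.

0.216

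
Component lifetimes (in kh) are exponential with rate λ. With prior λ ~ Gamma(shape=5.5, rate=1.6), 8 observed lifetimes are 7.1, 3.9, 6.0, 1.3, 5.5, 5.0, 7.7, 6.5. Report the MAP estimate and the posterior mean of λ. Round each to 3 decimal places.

MAP estimate = 0.280, posterior mean = 0.303

Σ times = 43.0. Posterior: Gamma(shape = 5.5+8 = 13.5, rate = 1.6+43.0 = 44.6).
Mode = (α−1)/β = 12.5/44.6 = 0.280.
Mean = α/β = 13.5/44.6 = 0.303.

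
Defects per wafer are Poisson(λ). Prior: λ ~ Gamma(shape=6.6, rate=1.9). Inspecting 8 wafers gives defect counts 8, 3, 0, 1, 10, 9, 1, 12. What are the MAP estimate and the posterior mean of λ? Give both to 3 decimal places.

Σ counts = 44. Posterior: Gamma(shape = 6.6+44 = 50.6, rate = 1.9+8 = 9.9).
Mode = (α−1)/β = 49.6/9.9 = 5.010.
Mean = α/β = 50.6/9.9 = 5.111.
The posterior is right-skewed, so the mean exceeds the mode.

λ_MAP = 5.010, E[λ|data] = 5.111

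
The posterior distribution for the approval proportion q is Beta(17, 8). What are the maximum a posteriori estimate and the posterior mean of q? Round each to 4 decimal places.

MAP: 0.6957. Posterior mean: 0.6800.

Mode = (17−1)/(17+8−2) = 16/23 = 0.6957.
Mean = 17/(17+8) = 17/25 = 0.6800.
Mode > mean: the posterior has a left tail.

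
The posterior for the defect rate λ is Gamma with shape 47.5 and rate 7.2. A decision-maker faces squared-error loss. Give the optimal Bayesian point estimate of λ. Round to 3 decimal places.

Mode = (α−1)/β = 46.5/7.2 = 6.458.
Mean = α/β = 47.5/7.2 = 6.597.
Squared-error loss ⇒ the optimal estimator is the posterior mean.

6.597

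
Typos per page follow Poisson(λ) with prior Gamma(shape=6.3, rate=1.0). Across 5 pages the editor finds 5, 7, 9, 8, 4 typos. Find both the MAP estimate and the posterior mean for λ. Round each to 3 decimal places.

MAP = 6.383, posterior mean = 6.550

Σ counts = 33. Posterior: Gamma(shape = 6.3+33 = 39.3, rate = 1.0+5 = 6.0).
Mode = (α−1)/β = 38.3/6.0 = 6.383.
Mean = α/β = 39.3/6.0 = 6.550.
Right-skewed posterior ⇒ mode < mean.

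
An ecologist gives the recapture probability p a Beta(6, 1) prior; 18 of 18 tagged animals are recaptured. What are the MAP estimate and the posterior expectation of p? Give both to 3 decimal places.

Posterior: Beta(6+18, 1+0) = Beta(24, 1).
Since β = 1 ≤ 1 and α > 1, the Beta density is monotone increasing on [0,1]; the mode is at 1.
Mean = 24/(24+1) = 0.960.
The mean is pulled below the mode by the posterior's left skew.

MAP estimate = 1.000, posterior expectation = 0.960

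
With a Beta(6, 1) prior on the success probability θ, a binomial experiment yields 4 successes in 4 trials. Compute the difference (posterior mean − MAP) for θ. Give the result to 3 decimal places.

Posterior: Beta(6+4, 1+0) = Beta(10, 1).
Since β = 1 ≤ 1 and α > 1, the Beta density is monotone increasing on [0,1]; the mode is at 1.
Mean = 10/(10+1) = 0.909.
Difference = 0.909 − 1.000 = -0.091.
Mode > mean: the posterior has a left tail.

-0.091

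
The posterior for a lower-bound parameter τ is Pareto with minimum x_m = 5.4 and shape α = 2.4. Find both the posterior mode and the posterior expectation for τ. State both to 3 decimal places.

MAP: 5.400. Posterior mean: 9.257.

The Pareto density is strictly decreasing on [x_m, ∞), so the mode is x_m = 5.400.
Mean = α·x_m/(α−1) = 2.4·5.4/1.4 = 9.257.
Mean > mode: the posterior has a right tail.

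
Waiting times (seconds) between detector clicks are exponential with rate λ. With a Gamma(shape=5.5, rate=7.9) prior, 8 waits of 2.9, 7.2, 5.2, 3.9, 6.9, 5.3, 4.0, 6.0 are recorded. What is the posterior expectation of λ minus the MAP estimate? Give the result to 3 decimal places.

Σ times = 41.4. Posterior: Gamma(shape = 5.5+8 = 13.5, rate = 7.9+41.4 = 49.3).
Mode = (α−1)/β = 12.5/49.3 = 0.254.
Mean = α/β = 13.5/49.3 = 0.274.
Difference = 0.274 − 0.254 = 0.020.

0.020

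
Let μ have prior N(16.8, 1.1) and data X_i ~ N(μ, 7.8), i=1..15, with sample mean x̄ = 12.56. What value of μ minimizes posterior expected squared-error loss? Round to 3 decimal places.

Posterior for μ is Normal. Precision-weighted mean: (1/1.1·16.8 + 15/7.8·12.56) / (1/1.1 + 15/7.8) = 13.921.
A Normal posterior is symmetric, so mode = mean.
Squared-error loss ⇒ the optimal estimator is the posterior mean.

13.921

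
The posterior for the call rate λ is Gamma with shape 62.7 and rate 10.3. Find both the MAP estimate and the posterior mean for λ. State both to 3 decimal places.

λ_MAP = 5.990, E[λ|data] = 6.087

Mode = (α−1)/β = 61.7/10.3 = 5.990.
Mean = α/β = 62.7/10.3 = 6.087.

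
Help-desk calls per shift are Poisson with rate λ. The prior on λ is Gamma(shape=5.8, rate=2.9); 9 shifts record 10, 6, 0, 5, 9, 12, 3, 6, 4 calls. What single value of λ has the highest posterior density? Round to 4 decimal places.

Σ counts = 55. Posterior: Gamma(shape = 5.8+55 = 60.8, rate = 2.9+9 = 11.9).
Mode = (α−1)/β = 59.8/11.9 = 5.0252.
Mean = α/β = 60.8/11.9 = 5.1092.
This is the posterior mode — the MAP estimate.

5.0252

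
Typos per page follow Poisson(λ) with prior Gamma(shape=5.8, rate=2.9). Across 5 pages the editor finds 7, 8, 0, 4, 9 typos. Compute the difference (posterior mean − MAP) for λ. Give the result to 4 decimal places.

Σ counts = 28. Posterior: Gamma(shape = 5.8+28 = 33.8, rate = 2.9+5 = 7.9).
Mode = (α−1)/β = 32.8/7.9 = 4.1519.
Mean = α/β = 33.8/7.9 = 4.2785.
Difference = 4.2785 − 4.1519 = 0.1266.
The posterior is right-skewed, so the mean exceeds the mode.

0.1266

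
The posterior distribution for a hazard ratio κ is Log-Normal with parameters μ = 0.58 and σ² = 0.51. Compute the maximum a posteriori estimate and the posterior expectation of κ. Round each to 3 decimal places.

MAP: 1.073. Posterior mean: 2.305.

Mode = exp(μ − σ²) = exp(0.07) = 1.073.
Mean = exp(μ + σ²/2) = exp(0.835) = 2.305.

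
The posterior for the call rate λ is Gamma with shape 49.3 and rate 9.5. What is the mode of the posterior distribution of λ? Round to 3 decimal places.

Mode = (α−1)/β = 48.3/9.5 = 5.084.
Mean = α/β = 49.3/9.5 = 5.189.
This is the posterior mode — the MAP estimate.

5.084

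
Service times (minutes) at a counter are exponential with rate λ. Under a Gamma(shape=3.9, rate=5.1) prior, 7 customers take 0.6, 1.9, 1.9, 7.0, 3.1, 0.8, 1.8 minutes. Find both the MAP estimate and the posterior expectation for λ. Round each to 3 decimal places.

MAP = 0.446, posterior mean = 0.491

Σ times = 17.1. Posterior: Gamma(shape = 3.9+7 = 10.9, rate = 5.1+17.1 = 22.2).
Mode = (α−1)/β = 9.9/22.2 = 0.446.
Mean = α/β = 10.9/22.2 = 0.491.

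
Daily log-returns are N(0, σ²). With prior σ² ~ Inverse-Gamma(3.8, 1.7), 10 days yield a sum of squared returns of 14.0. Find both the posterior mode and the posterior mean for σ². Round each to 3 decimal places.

Posterior: Inverse-Gamma(shape = 3.8+10/2 = 8.8, scale = 1.7+14.0/2 = 8.7).
Mode = β/(α+1) = 8.7/9.8 = 0.888.
Mean = β/(α−1) = 8.7/7.8 = 1.115.
The mean is pulled above the mode by the posterior's right skew.

MAP = 0.888; posterior mean = 1.115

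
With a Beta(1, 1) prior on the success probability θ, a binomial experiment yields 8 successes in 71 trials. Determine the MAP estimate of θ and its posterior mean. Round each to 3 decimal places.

Posterior: Beta(1+8, 1+63) = Beta(9, 64).
Mode = (9−1)/(9+64−2) = 8/71 = 0.113.
With a flat prior the MAP equals the MLE, 8/71.
Mean = 9/(9+64) = 9/73 = 0.123.
The posterior is right-skewed, so the mean exceeds the mode.

MAP: 0.113. Posterior mean: 0.123.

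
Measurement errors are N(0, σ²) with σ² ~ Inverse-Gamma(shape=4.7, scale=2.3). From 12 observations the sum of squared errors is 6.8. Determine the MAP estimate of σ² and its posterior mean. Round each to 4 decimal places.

Posterior: Inverse-Gamma(shape = 4.7+12/2 = 10.7, scale = 2.3+6.8/2 = 5.7).
Mode = β/(α+1) = 5.7/11.7 = 0.4872.
Mean = β/(α−1) = 5.7/9.7 = 0.5876.

MAP estimate = 0.4872, posterior mean = 0.5876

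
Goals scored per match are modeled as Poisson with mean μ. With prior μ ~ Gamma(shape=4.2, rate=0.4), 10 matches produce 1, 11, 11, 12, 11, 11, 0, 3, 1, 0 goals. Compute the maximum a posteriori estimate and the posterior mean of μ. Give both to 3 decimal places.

maximum a posteriori estimate = 6.173, posterior mean = 6.269

Σ counts = 61. Posterior: Gamma(shape = 4.2+61 = 65.2, rate = 0.4+10 = 10.4).
Mode = (α−1)/β = 64.2/10.4 = 6.173.
Mean = α/β = 65.2/10.4 = 6.269.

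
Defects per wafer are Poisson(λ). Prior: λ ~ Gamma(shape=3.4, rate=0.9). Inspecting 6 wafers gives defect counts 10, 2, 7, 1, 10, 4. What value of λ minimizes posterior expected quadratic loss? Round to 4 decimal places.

5.4203

Σ counts = 34. Posterior: Gamma(shape = 3.4+34 = 37.4, rate = 0.9+6 = 6.9).
Mode = (α−1)/β = 36.4/6.9 = 5.2754.
Mean = α/β = 37.4/6.9 = 5.4203.
Quadratic loss ⇒ the optimal estimator is the posterior mean.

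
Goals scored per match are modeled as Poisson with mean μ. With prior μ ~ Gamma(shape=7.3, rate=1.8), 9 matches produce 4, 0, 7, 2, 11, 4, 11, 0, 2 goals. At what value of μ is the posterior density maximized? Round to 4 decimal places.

4.3796

Σ counts = 41. Posterior: Gamma(shape = 7.3+41 = 48.3, rate = 1.8+9 = 10.8).
Mode = (α−1)/β = 47.3/10.8 = 4.3796.
Mean = α/β = 48.3/10.8 = 4.4722.
This is the posterior mode — the MAP estimate.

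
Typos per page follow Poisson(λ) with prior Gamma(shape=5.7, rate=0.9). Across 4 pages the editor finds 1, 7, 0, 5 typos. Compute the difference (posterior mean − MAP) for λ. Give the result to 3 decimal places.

Σ counts = 13. Posterior: Gamma(shape = 5.7+13 = 18.7, rate = 0.9+4 = 4.9).
Mode = (α−1)/β = 17.7/4.9 = 3.612.
Mean = α/β = 18.7/4.9 = 3.816.
Difference = 3.816 − 3.612 = 0.204.

0.204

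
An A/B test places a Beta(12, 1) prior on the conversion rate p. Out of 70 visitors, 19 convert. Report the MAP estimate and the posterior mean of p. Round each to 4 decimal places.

Posterior: Beta(12+19, 1+51) = Beta(31, 52).
Mode = (31−1)/(31+52−2) = 30/81 = 0.3704.
Mean = 31/(31+52) = 31/83 = 0.3735.
Mean > mode: the posterior has a right tail.

MAP: 0.3704. Posterior mean: 0.3735.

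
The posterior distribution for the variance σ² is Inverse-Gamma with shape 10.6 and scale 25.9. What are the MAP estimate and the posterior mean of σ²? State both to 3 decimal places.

Mode = β/(α+1) = 25.9/11.6 = 2.233.
Mean = β/(α−1) = 25.9/9.6 = 2.698.

MAP: 2.233. Posterior mean: 2.698.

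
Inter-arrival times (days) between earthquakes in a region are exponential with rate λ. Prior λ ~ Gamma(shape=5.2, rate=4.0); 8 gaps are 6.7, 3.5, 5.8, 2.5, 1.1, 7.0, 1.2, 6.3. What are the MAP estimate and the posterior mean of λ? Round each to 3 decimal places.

Σ times = 34.1. Posterior: Gamma(shape = 5.2+8 = 13.2, rate = 4.0+34.1 = 38.1).
Mode = (α−1)/β = 12.2/38.1 = 0.320.
Mean = α/β = 13.2/38.1 = 0.346.

MAP = 0.320; posterior mean = 0.346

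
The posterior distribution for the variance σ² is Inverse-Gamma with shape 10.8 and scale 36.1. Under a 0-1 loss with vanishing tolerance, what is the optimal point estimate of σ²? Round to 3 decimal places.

3.059

Mode = β/(α+1) = 36.1/11.8 = 3.059.
Mean = β/(α−1) = 36.1/9.8 = 3.684.
This is the posterior mode — the MAP estimate.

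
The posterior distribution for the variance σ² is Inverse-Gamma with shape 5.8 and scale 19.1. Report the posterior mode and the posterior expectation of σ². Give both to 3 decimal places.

MAP = 2.809, posterior mean = 3.979

Mode = β/(α+1) = 19.1/6.8 = 2.809.
Mean = β/(α−1) = 19.1/4.8 = 3.979.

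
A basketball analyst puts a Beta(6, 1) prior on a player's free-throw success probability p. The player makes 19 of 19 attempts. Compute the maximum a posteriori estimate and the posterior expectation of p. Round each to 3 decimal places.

maximum a posteriori estimate = 1.000, posterior expectation = 0.962

Posterior: Beta(6+19, 1+0) = Beta(25, 1).
Since β = 1 ≤ 1 and α > 1, the Beta density is monotone increasing on [0,1]; the mode is at 1.
Mean = 25/(25+1) = 0.962.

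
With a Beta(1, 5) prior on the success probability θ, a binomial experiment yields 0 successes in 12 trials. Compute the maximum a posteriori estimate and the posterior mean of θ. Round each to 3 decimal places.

MAP: 0.000. Posterior mean: 0.056.

Posterior: Beta(1+0, 5+12) = Beta(1, 17).
Since α = 1 ≤ 1 and β > 1, the Beta density is monotone decreasing on [0,1]; the mode is at 0.
Mean = 1/(1+17) = 0.056.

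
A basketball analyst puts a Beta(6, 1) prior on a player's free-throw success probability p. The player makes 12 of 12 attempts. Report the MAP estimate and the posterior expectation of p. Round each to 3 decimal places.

MAP: 1.000. Posterior mean: 0.947.

Posterior: Beta(6+12, 1+0) = Beta(18, 1).
Since β = 1 ≤ 1 and α > 1, the Beta density is monotone increasing on [0,1]; the mode is at 1.
Mean = 18/(18+1) = 0.947.
The posterior is left-skewed, so the mode exceeds the mean.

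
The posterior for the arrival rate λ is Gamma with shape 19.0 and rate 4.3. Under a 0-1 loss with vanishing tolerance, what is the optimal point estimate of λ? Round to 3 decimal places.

Mode = (α−1)/β = 18.0/4.3 = 4.186.
Mean = α/β = 19.0/4.3 = 4.419.
This is the posterior mode — the MAP estimate.

4.186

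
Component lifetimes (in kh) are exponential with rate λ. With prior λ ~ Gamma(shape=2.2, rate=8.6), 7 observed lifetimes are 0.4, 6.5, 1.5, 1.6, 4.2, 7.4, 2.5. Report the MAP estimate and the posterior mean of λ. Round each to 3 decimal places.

MAP: 0.251. Posterior mean: 0.281.

Σ times = 24.1. Posterior: Gamma(shape = 2.2+7 = 9.2, rate = 8.6+24.1 = 32.7).
Mode = (α−1)/β = 8.2/32.7 = 0.251.
Mean = α/β = 9.2/32.7 = 0.281.
The posterior is right-skewed, so the mean exceeds the mode.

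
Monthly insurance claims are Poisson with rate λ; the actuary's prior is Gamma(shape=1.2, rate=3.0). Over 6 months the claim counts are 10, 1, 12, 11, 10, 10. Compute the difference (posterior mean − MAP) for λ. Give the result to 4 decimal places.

0.1111

Σ counts = 54. Posterior: Gamma(shape = 1.2+54 = 55.2, rate = 3.0+6 = 9.0).
Mode = (α−1)/β = 54.2/9.0 = 6.0222.
Mean = α/β = 55.2/9.0 = 6.1333.
Difference = 6.1333 − 6.0222 = 0.1111.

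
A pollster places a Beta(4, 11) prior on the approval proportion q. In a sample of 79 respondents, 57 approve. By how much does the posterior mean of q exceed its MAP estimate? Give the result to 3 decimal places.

Posterior: Beta(4+57, 11+22) = Beta(61, 33).
Mode = (61−1)/(61+33−2) = 60/92 = 0.652.
Mean = 61/(61+33) = 61/94 = 0.649.
Difference = 0.649 − 0.652 = -0.003.
The mean is pulled below the mode by the posterior's left skew.

-0.003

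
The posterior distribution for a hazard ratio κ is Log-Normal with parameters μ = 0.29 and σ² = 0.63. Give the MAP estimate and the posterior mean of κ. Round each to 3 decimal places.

Mode = exp(μ − σ²) = exp(-0.34) = 0.712.
Mean = exp(μ + σ²/2) = exp(0.605) = 1.831.

κ_MAP = 0.712, E[κ|data] = 1.831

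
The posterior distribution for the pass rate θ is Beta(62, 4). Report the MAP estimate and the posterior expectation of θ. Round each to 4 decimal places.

MAP = 0.9531, posterior mean = 0.9394

Mode = (62−1)/(62+4−2) = 61/64 = 0.9531.
Mean = 62/(62+4) = 62/66 = 0.9394.
The mean is pulled below the mode by the posterior's left skew.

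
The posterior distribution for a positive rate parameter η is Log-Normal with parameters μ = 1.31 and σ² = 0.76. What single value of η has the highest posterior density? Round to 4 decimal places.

Mode = exp(μ − σ²) = exp(0.55) = 1.7333.
Mean = exp(μ + σ²/2) = exp(1.690) = 5.4195.
This is the posterior mode — the MAP estimate.

1.7333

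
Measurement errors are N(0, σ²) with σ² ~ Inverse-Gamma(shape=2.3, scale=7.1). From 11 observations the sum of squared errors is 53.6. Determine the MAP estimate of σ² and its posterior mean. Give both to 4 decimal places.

MAP = 3.8523; posterior mean = 4.9853

Posterior: Inverse-Gamma(shape = 2.3+11/2 = 7.8, scale = 7.1+53.6/2 = 33.9).
Mode = β/(α+1) = 33.9/8.8 = 3.8523.
Mean = β/(α−1) = 33.9/6.8 = 4.9853.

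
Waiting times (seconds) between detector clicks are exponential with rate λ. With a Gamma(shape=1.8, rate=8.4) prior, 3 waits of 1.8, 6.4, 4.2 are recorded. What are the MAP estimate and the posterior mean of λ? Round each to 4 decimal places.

MAP = 0.1827, posterior mean = 0.2308

Σ times = 12.4. Posterior: Gamma(shape = 1.8+3 = 4.8, rate = 8.4+12.4 = 20.8).
Mode = (α−1)/β = 3.8/20.8 = 0.1827.
Mean = α/β = 4.8/20.8 = 0.2308.
Mean > mode: the posterior has a right tail.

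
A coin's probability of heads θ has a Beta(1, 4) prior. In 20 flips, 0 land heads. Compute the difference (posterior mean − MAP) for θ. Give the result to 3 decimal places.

0.040

Posterior: Beta(1+0, 4+20) = Beta(1, 24).
Since α = 1 ≤ 1 and β > 1, the Beta density is monotone decreasing on [0,1]; the mode is at 0.
Mean = 1/(1+24) = 0.040.
Difference = 0.040 − 0.000 = 0.040.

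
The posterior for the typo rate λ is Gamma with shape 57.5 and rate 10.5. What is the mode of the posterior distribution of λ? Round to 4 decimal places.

5.3810

Mode = (α−1)/β = 56.5/10.5 = 5.3810.
Mean = α/β = 57.5/10.5 = 5.4762.
This is the posterior mode — the MAP estimate.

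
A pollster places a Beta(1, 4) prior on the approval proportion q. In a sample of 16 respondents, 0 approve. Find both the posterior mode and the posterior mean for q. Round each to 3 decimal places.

posterior mode = 0.000, posterior mean = 0.048

Posterior: Beta(1+0, 4+16) = Beta(1, 20).
Since α = 1 ≤ 1 and β > 1, the Beta density is monotone decreasing on [0,1]; the mode is at 0.
Mean = 1/(1+20) = 0.048.
The posterior is right-skewed, so the mean exceeds the mode.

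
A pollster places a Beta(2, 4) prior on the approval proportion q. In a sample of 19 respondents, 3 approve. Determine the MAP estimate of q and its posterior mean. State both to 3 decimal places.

Posterior: Beta(2+3, 4+16) = Beta(5, 20).
Mode = (5−1)/(5+20−2) = 4/23 = 0.174.
Mean = 5/(5+20) = 5/25 = 0.200.

q_MAP = 0.174, E[q|data] = 0.200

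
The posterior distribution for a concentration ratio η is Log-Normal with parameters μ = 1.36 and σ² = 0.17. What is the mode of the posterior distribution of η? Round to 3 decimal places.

Mode = exp(μ − σ²) = exp(1.19) = 3.287.
Mean = exp(μ + σ²/2) = exp(1.445) = 4.242.
This is the posterior mode — the MAP estimate.

3.287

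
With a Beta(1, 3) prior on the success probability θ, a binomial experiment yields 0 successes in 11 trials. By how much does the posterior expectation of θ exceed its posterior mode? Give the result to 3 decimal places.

Posterior: Beta(1+0, 3+11) = Beta(1, 14).
Since α = 1 ≤ 1 and β > 1, the Beta density is monotone decreasing on [0,1]; the mode is at 0.
Mean = 1/(1+14) = 0.067.
Difference = 0.067 − 0.000 = 0.067.

0.067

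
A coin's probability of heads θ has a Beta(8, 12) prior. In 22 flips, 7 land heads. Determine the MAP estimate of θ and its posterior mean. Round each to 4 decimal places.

MAP = 0.3500; posterior mean = 0.3571

Posterior: Beta(8+7, 12+15) = Beta(15, 27).
Mode = (15−1)/(15+27−2) = 14/40 = 0.3500.
Mean = 15/(15+27) = 15/42 = 0.3571.
The posterior is right-skewed, so the mean exceeds the mode.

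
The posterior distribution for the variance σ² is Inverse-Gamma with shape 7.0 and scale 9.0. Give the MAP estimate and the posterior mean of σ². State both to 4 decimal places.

MAP estimate = 1.1250, posterior mean = 1.5000

Mode = β/(α+1) = 9.0/8.0 = 1.1250.
Mean = β/(α−1) = 9.0/6.0 = 1.5000.
Mean > mode: the posterior has a right tail.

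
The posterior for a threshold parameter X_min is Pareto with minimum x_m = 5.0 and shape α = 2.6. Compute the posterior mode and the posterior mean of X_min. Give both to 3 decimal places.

The Pareto density is strictly decreasing on [x_m, ∞), so the mode is x_m = 5.000.
Mean = α·x_m/(α−1) = 2.6·5.0/1.6 = 8.125.

MAP = 5.000, posterior mean = 8.125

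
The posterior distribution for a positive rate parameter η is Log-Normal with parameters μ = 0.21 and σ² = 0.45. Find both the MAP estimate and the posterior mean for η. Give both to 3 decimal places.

Mode = exp(μ − σ²) = exp(-0.24) = 0.787.
Mean = exp(μ + σ²/2) = exp(0.435) = 1.545.
Mean > mode: the posterior has a right tail.

MAP = 0.787, posterior mean = 1.545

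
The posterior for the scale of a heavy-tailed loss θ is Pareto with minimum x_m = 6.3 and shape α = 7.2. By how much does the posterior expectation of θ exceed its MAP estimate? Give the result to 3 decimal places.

1.016

The Pareto density is strictly decreasing on [x_m, ∞), so the mode is x_m = 6.300.
Mean = α·x_m/(α−1) = 7.2·6.3/6.2 = 7.316.
Difference = 7.316 − 6.300 = 1.016.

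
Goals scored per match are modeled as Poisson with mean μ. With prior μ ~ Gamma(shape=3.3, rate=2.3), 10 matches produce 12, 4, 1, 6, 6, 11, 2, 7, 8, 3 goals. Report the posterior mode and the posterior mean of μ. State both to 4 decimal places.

Σ counts = 60. Posterior: Gamma(shape = 3.3+60 = 63.3, rate = 2.3+10 = 12.3).
Mode = (α−1)/β = 62.3/12.3 = 5.0650.
Mean = α/β = 63.3/12.3 = 5.1463.

μ_MAP = 5.0650, E[μ|data] = 5.1463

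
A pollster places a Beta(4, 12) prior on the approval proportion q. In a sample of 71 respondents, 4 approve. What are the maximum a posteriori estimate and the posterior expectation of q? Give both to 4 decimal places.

MAP: 0.0824. Posterior mean: 0.0920.

Posterior: Beta(4+4, 12+67) = Beta(8, 79).
Mode = (8−1)/(8+79−2) = 7/85 = 0.0824.
Mean = 8/(8+79) = 8/87 = 0.0920.
The mean is pulled above the mode by the posterior's right skew.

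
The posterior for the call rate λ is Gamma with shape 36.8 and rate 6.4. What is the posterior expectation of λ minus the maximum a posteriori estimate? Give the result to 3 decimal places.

Mode = (α−1)/β = 35.8/6.4 = 5.594.
Mean = α/β = 36.8/6.4 = 5.750.
Difference = 5.750 − 5.594 = 0.156.
The mean is pulled above the mode by the posterior's right skew.

0.156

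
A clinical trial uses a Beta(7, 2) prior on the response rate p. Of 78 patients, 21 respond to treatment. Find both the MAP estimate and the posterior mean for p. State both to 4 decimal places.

Posterior: Beta(7+21, 2+57) = Beta(28, 59).
Mode = (28−1)/(28+59−2) = 27/85 = 0.3176.
Mean = 28/(28+59) = 28/87 = 0.3218.

MAP estimate = 0.3176, posterior mean = 0.3218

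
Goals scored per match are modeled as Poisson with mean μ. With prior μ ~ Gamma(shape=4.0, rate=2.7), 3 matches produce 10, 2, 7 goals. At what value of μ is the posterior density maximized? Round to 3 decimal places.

3.860

Σ counts = 19. Posterior: Gamma(shape = 4.0+19 = 23.0, rate = 2.7+3 = 5.7).
Mode = (α−1)/β = 22.0/5.7 = 3.860.
Mean = α/β = 23.0/5.7 = 4.035.
This is the posterior mode — the MAP estimate.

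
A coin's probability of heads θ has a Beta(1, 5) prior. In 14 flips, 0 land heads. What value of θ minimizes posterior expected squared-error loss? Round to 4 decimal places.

0.0500

Posterior: Beta(1+0, 5+14) = Beta(1, 19).
Since α = 1 ≤ 1 and β > 1, the Beta density is monotone decreasing on [0,1]; the mode is at 0.
Mean = 1/(1+19) = 0.0500.
Squared-error loss ⇒ the optimal estimator is the posterior mean.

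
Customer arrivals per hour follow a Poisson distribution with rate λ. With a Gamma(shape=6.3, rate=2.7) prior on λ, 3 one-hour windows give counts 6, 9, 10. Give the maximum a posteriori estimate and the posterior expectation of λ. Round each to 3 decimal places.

Σ counts = 25. Posterior: Gamma(shape = 6.3+25 = 31.3, rate = 2.7+3 = 5.7).
Mode = (α−1)/β = 30.3/5.7 = 5.316.
Mean = α/β = 31.3/5.7 = 5.491.
Mean > mode: the posterior has a right tail.

MAP: 5.316. Posterior mean: 5.491.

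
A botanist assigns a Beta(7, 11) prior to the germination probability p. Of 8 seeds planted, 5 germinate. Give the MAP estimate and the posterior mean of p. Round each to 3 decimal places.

Posterior: Beta(7+5, 11+3) = Beta(12, 14).
Mode = (12−1)/(12+14−2) = 11/24 = 0.458.
Mean = 12/(12+14) = 12/26 = 0.462.

MAP: 0.458. Posterior mean: 0.462.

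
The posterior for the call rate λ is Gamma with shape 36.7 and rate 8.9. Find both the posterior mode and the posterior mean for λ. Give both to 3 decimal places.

MAP = 4.011; posterior mean = 4.124

Mode = (α−1)/β = 35.7/8.9 = 4.011.
Mean = α/β = 36.7/8.9 = 4.124.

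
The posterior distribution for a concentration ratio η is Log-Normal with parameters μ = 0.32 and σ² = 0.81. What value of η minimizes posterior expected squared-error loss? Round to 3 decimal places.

Mode = exp(μ − σ²) = exp(-0.49) = 0.613.
Mean = exp(μ + σ²/2) = exp(0.725) = 2.065.
Squared-error loss ⇒ the optimal estimator is the posterior mean.

2.065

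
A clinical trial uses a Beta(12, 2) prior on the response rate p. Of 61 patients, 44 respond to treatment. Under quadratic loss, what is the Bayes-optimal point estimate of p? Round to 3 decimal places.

Posterior: Beta(12+44, 2+17) = Beta(56, 19).
Mode = (56−1)/(56+19−2) = 55/73 = 0.753.
Mean = 56/(56+19) = 56/75 = 0.747.
Quadratic loss ⇒ the optimal estimator is the posterior mean.

0.747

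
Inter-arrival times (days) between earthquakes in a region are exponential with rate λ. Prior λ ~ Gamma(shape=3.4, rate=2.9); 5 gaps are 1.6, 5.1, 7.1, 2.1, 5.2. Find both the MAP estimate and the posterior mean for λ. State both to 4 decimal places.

MAP: 0.3083. Posterior mean: 0.3500.

Σ times = 21.1. Posterior: Gamma(shape = 3.4+5 = 8.4, rate = 2.9+21.1 = 24.0).
Mode = (α−1)/β = 7.4/24.0 = 0.3083.
Mean = α/β = 8.4/24.0 = 0.3500.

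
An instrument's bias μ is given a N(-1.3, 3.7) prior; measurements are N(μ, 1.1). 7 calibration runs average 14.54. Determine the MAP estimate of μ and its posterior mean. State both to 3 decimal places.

Posterior for μ is Normal. Precision-weighted mean: (1/3.7·-1.3 + 7/1.1·14.54) / (1/3.7 + 7/1.1) = 13.895.
A Normal posterior is symmetric, so mode = mean.

MAP estimate = 13.895, posterior mean = 13.895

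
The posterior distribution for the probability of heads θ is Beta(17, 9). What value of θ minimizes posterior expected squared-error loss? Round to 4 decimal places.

Mode = (17−1)/(17+9−2) = 16/24 = 0.6667.
Mean = 17/(17+9) = 17/26 = 0.6538.
Squared-error loss ⇒ the optimal estimator is the posterior mean.

0.6538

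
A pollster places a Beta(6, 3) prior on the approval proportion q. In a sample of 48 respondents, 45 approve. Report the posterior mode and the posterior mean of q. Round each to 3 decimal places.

Posterior: Beta(6+45, 3+3) = Beta(51, 6).
Mode = (51−1)/(51+6−2) = 50/55 = 0.909.
Mean = 51/(51+6) = 51/57 = 0.895.
Left-skewed posterior ⇒ mean < mode.

posterior mode = 0.909, posterior mean = 0.895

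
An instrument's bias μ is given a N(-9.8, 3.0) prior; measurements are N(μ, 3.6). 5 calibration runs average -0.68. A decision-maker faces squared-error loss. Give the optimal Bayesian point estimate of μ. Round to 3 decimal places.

Posterior for μ is Normal. Precision-weighted mean: (1/3.0·-9.8 + 5/3.6·-0.68) / (1/3.0 + 5/3.6) = -2.445.
A Normal posterior is symmetric, so mode = mean.
Squared-error loss ⇒ the optimal estimator is the posterior mean.

-2.445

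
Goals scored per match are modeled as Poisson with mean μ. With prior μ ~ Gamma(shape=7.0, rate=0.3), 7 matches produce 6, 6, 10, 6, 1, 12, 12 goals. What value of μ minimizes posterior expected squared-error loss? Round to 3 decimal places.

8.219

Σ counts = 53. Posterior: Gamma(shape = 7.0+53 = 60.0, rate = 0.3+7 = 7.3).
Mode = (α−1)/β = 59.0/7.3 = 8.082.
Mean = α/β = 60.0/7.3 = 8.219.
Squared-error loss ⇒ the optimal estimator is the posterior mean.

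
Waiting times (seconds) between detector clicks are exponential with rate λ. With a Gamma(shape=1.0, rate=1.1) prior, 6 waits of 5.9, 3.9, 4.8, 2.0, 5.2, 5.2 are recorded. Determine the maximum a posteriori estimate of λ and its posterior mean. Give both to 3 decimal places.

MAP: 0.214. Posterior mean: 0.249.

Σ times = 27.0. Posterior: Gamma(shape = 1.0+6 = 7.0, rate = 1.1+27.0 = 28.1).
Mode = (α−1)/β = 6.0/28.1 = 0.214.
Mean = α/β = 7.0/28.1 = 0.249.
Mean > mode: the posterior has a right tail.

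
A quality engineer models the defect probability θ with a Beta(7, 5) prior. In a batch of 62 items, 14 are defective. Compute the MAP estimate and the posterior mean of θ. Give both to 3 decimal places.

MAP = 0.278; posterior mean = 0.284

Posterior: Beta(7+14, 5+48) = Beta(21, 53).
Mode = (21−1)/(21+53−2) = 20/72 = 0.278.
Mean = 21/(21+53) = 21/74 = 0.284.
The mean is pulled above the mode by the posterior's right skew.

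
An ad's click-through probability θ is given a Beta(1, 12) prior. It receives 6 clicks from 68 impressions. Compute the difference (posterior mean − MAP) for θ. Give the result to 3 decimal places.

0.010

Posterior: Beta(1+6, 12+62) = Beta(7, 74).
Mode = (7−1)/(7+74−2) = 6/79 = 0.076.
Mean = 7/(7+74) = 7/81 = 0.086.
Difference = 0.086 − 0.076 = 0.010.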